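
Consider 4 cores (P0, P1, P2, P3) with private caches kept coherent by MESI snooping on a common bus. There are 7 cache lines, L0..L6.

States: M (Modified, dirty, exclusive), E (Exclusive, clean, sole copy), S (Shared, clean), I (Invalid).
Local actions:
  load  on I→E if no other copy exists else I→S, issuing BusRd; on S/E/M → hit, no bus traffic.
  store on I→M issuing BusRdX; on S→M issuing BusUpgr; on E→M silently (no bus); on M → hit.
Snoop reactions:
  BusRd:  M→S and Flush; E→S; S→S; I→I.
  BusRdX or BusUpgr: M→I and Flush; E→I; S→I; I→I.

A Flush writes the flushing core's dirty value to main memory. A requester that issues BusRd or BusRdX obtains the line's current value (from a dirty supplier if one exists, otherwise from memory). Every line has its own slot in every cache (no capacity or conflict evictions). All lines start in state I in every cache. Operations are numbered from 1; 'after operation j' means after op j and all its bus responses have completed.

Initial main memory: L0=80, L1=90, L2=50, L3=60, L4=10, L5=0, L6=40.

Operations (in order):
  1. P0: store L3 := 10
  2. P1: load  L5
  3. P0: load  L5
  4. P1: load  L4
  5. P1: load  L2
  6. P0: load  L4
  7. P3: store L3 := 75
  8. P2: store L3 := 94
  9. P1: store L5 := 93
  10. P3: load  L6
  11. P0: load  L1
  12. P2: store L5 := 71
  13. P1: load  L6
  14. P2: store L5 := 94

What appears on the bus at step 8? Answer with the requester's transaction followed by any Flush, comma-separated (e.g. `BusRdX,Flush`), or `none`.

bus = BusRdX,Flush

[1] P0: store L3 := 10 | P0:M(10), P1:I, P2:I, P3:I | bus: BusRdX
[2] P1: load  L5 | P0:I, P1:E(0), P2:I, P3:I | bus: BusRd
[3] P0: load  L5 | P0:S(0), P1:S(0), P2:I, P3:I | bus: BusRd
[4] P1: load  L4 | P0:I, P1:E(10), P2:I, P3:I | bus: BusRd
[5] P1: load  L2 | P0:I, P1:E(50), P2:I, P3:I | bus: BusRd
[6] P0: load  L4 | P0:S(10), P1:S(10), P2:I, P3:I | bus: BusRd
[7] P3: store L3 := 75 | P0:I, P1:I, P2:I, P3:M(75) | bus: BusRdX,Flush
[8] P2: store L3 := 94 | P0:I, P1:I, P2:M(94), P3:I | bus: BusRdX,Flush
[9] P1: store L5 := 93 | P0:I, P1:M(93), P2:I, P3:I | bus: BusUpgr
[10] P3: load  L6 | P0:I, P1:I, P2:I, P3:E(40) | bus: BusRd
[11] P0: load  L1 | P0:E(90), P1:I, P2:I, P3:I | bus: BusRd
[12] P2: store L5 := 71 | P0:I, P1:I, P2:M(71), P3:I | bus: BusRdX,Flush
[13] P1: load  L6 | P0:I, P1:S(40), P2:I, P3:S(40) | bus: BusRd
[14] P2: store L5 := 94 | P0:I, P1:I, P2:M(94), P3:I | bus: none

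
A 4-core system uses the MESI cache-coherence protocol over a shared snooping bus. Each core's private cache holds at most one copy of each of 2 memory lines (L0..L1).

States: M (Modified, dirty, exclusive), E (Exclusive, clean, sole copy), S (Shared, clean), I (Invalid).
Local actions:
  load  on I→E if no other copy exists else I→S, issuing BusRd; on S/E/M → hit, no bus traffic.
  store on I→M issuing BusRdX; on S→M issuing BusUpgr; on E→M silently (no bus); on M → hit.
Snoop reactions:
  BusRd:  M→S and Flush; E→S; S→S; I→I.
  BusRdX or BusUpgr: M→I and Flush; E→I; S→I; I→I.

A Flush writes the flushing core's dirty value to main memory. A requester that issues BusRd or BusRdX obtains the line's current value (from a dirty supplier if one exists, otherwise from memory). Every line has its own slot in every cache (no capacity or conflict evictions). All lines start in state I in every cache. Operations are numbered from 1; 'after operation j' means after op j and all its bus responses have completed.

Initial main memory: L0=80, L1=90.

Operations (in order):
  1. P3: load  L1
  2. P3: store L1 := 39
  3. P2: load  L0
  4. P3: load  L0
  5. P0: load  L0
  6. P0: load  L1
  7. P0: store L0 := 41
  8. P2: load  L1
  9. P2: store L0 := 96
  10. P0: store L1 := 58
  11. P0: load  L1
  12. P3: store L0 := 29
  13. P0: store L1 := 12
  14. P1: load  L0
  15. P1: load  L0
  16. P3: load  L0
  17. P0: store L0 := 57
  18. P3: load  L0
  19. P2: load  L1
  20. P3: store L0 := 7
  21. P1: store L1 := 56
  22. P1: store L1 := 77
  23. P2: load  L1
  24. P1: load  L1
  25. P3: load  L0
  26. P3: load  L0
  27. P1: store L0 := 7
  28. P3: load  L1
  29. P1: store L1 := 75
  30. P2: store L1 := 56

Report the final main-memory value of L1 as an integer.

memory[L1] = 75

1. P3: load  L1  bus=[BusRd]  L1: P0=I P1=I P2=I P3=E  mem[L1]=90
2. P3: store L1 := 39  bus=[-]  L1: P0=I P1=I P2=I P3=M  mem[L1]=90
3. P2: load  L0  bus=[BusRd]  L0: P0=I P1=I P2=E P3=I  mem[L0]=80
4. P3: load  L0  bus=[BusRd]  L0: P0=I P1=I P2=S P3=S  mem[L0]=80
5. P0: load  L0  bus=[BusRd]  L0: P0=S P1=I P2=S P3=S  mem[L0]=80
6. P0: load  L1  bus=[BusRd,Flush]  L1: P0=S P1=I P2=I P3=S  mem[L1]=39
7. P0: store L0 := 41  bus=[BusUpgr]  L0: P0=M P1=I P2=I P3=I  mem[L0]=80
8. P2: load  L1  bus=[BusRd]  L1: P0=S P1=I P2=S P3=S  mem[L1]=39
9. P2: store L0 := 96  bus=[BusRdX,Flush]  L0: P0=I P1=I P2=M P3=I  mem[L0]=41
10. P0: store L1 := 58  bus=[BusUpgr]  L1: P0=M P1=I P2=I P3=I  mem[L1]=39
11. P0: load  L1  bus=[-]  L1: P0=M P1=I P2=I P3=I  mem[L1]=39
12. P3: store L0 := 29  bus=[BusRdX,Flush]  L0: P0=I P1=I P2=I P3=M  mem[L0]=96
13. P0: store L1 := 12  bus=[-]  L1: P0=M P1=I P2=I P3=I  mem[L1]=39
14. P1: load  L0  bus=[BusRd,Flush]  L0: P0=I P1=S P2=I P3=S  mem[L0]=29
15. P1: load  L0  bus=[-]  L0: P0=I P1=S P2=I P3=S  mem[L0]=29
16. P3: load  L0  bus=[-]  L0: P0=I P1=S P2=I P3=S  mem[L0]=29
17. P0: store L0 := 57  bus=[BusRdX]  L0: P0=M P1=I P2=I P3=I  mem[L0]=29
18. P3: load  L0  bus=[BusRd,Flush]  L0: P0=S P1=I P2=I P3=S  mem[L0]=57
19. P2: load  L1  bus=[BusRd,Flush]  L1: P0=S P1=I P2=S P3=I  mem[L1]=12
20. P3: store L0 := 7  bus=[BusUpgr]  L0: P0=I P1=I P2=I P3=M  mem[L0]=57
21. P1: store L1 := 56  bus=[BusRdX]  L1: P0=I P1=M P2=I P3=I  mem[L1]=12
22. P1: store L1 := 77  bus=[-]  L1: P0=I P1=M P2=I P3=I  mem[L1]=12
23. P2: load  L1  bus=[BusRd,Flush]  L1: P0=I P1=S P2=S P3=I  mem[L1]=77
24. P1: load  L1  bus=[-]  L1: P0=I P1=S P2=S P3=I  mem[L1]=77
25. P3: load  L0  bus=[-]  L0: P0=I P1=I P2=I P3=M  mem[L0]=57
26. P3: load  L0  bus=[-]  L0: P0=I P1=I P2=I P3=M  mem[L0]=57
27. P1: store L0 := 7  bus=[BusRdX,Flush]  L0: P0=I P1=M P2=I P3=I  mem[L0]=7
28. P3: load  L1  bus=[BusRd]  L1: P0=I P1=S P2=S P3=S  mem[L1]=77
29. P1: store L1 := 75  bus=[BusUpgr]  L1: P0=I P1=M P2=I P3=I  mem[L1]=77
30. P2: store L1 := 56  bus=[BusRdX,Flush]  L1: P0=I P1=I P2=M P3=I  mem[L1]=75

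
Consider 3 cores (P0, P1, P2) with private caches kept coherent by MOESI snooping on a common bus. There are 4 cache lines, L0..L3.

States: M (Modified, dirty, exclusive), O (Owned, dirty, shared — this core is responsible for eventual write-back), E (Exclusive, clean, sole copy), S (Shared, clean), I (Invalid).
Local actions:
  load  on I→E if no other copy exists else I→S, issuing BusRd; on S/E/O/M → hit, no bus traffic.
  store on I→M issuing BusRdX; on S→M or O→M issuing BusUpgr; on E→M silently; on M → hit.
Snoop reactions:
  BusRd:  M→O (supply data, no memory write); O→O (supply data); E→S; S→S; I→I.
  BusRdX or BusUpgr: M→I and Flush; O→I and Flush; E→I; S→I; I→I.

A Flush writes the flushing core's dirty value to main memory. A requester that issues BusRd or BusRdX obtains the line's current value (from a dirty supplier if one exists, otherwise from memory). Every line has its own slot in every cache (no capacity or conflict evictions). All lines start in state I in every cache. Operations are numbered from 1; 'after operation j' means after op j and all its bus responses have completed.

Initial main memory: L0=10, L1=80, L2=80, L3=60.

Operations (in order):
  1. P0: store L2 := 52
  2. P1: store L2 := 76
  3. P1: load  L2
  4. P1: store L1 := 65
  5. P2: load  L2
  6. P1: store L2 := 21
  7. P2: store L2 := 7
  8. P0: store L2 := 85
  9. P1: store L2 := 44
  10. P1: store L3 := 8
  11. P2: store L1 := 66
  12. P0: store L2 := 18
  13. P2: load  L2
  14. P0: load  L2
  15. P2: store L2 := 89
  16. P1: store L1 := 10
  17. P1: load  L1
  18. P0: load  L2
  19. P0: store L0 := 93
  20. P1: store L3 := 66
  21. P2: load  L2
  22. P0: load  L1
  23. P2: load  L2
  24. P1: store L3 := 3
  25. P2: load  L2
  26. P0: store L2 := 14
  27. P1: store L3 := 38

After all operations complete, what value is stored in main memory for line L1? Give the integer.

memory[L1] = 66

[1] P0: store L2 := 52 | P0:M(52), P1:I, P2:I | bus: BusRdX
[2] P1: store L2 := 76 | P0:I, P1:M(76), P2:I | bus: BusRdX,Flush
[3] P1: load  L2 | P0:I, P1:M(76), P2:I | bus: none
[4] P1: store L1 := 65 | P0:I, P1:M(65), P2:I | bus: BusRdX
[5] P2: load  L2 | P0:I, P1:O(76), P2:S(76) | bus: BusRd
[6] P1: store L2 := 21 | P0:I, P1:M(21), P2:I | bus: BusUpgr
[7] P2: store L2 := 7 | P0:I, P1:I, P2:M(7) | bus: BusRdX,Flush
[8] P0: store L2 := 85 | P0:M(85), P1:I, P2:I | bus: BusRdX,Flush
[9] P1: store L2 := 44 | P0:I, P1:M(44), P2:I | bus: BusRdX,Flush
[10] P1: store L3 := 8 | P0:I, P1:M(8), P2:I | bus: BusRdX
[11] P2: store L1 := 66 | P0:I, P1:I, P2:M(66) | bus: BusRdX,Flush
[12] P0: store L2 := 18 | P0:M(18), P1:I, P2:I | bus: BusRdX,Flush
[13] P2: load  L2 | P0:O(18), P1:I, P2:S(18) | bus: BusRd
[14] P0: load  L2 | P0:O(18), P1:I, P2:S(18) | bus: none
[15] P2: store L2 := 89 | P0:I, P1:I, P2:M(89) | bus: BusUpgr,Flush
[16] P1: store L1 := 10 | P0:I, P1:M(10), P2:I | bus: BusRdX,Flush
[17] P1: load  L1 | P0:I, P1:M(10), P2:I | bus: none
[18] P0: load  L2 | P0:S(89), P1:I, P2:O(89) | bus: BusRd
[19] P0: store L0 := 93 | P0:M(93), P1:I, P2:I | bus: BusRdX
[20] P1: store L3 := 66 | P0:I, P1:M(66), P2:I | bus: none
[21] P2: load  L2 | P0:S(89), P1:I, P2:O(89) | bus: none
[22] P0: load  L1 | P0:S(10), P1:O(10), P2:I | bus: BusRd
[23] P2: load  L2 | P0:S(89), P1:I, P2:O(89) | bus: none
[24] P1: store L3 := 3 | P0:I, P1:M(3), P2:I | bus: none
[25] P2: load  L2 | P0:S(89), P1:I, P2:O(89) | bus: none
[26] P0: store L2 := 14 | P0:M(14), P1:I, P2:I | bus: BusUpgr,Flush
[27] P1: store L3 := 38 | P0:I, P1:M(38), P2:I | bus: none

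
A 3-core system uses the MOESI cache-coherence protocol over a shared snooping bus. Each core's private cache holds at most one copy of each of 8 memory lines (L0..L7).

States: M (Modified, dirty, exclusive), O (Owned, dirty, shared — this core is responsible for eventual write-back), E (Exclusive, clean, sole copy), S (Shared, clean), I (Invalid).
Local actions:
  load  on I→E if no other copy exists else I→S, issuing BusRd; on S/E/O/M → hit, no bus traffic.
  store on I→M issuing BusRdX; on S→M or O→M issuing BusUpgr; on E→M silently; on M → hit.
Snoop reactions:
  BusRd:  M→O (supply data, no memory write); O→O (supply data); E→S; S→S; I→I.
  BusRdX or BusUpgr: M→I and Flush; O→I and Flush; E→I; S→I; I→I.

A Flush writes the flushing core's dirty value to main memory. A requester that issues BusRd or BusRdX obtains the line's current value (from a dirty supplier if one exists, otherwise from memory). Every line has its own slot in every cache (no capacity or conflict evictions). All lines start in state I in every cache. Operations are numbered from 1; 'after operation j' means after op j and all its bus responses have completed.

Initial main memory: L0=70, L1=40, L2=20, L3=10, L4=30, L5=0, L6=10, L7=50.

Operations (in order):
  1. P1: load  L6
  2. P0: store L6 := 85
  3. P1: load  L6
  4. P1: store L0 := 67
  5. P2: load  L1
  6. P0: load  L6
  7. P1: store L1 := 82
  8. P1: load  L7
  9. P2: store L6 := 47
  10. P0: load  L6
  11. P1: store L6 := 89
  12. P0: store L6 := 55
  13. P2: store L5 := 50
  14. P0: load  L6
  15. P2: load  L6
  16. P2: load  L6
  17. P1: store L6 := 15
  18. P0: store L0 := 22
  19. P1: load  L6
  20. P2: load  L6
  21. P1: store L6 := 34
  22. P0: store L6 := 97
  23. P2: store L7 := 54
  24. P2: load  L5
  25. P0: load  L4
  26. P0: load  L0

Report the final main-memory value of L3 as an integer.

[1] P1: load  L6 | P0:I, P1:E(10), P2:I | bus: BusRd
[2] P0: store L6 := 85 | P0:M(85), P1:I, P2:I | bus: BusRdX
[3] P1: load  L6 | P0:O(85), P1:S(85), P2:I | bus: BusRd
[4] P1: store L0 := 67 | P0:I, P1:M(67), P2:I | bus: BusRdX
[5] P2: load  L1 | P0:I, P1:I, P2:E(40) | bus: BusRd
[6] P0: load  L6 | P0:O(85), P1:S(85), P2:I | bus: none
[7] P1: store L1 := 82 | P0:I, P1:M(82), P2:I | bus: BusRdX
[8] P1: load  L7 | P0:I, P1:E(50), P2:I | bus: BusRd
[9] P2: store L6 := 47 | P0:I, P1:I, P2:M(47) | bus: BusRdX,Flush
[10] P0: load  L6 | P0:S(47), P1:I, P2:O(47) | bus: BusRd
[11] P1: store L6 := 89 | P0:I, P1:M(89), P2:I | bus: BusRdX,Flush
[12] P0: store L6 := 55 | P0:M(55), P1:I, P2:I | bus: BusRdX,Flush
[13] P2: store L5 := 50 | P0:I, P1:I, P2:M(50) | bus: BusRdX
[14] P0: load  L6 | P0:M(55), P1:I, P2:I | bus: none
[15] P2: load  L6 | P0:O(55), P1:I, P2:S(55) | bus: BusRd
[16] P2: load  L6 | P0:O(55), P1:I, P2:S(55) | bus: none
[17] P1: store L6 := 15 | P0:I, P1:M(15), P2:I | bus: BusRdX,Flush
[18] P0: store L0 := 22 | P0:M(22), P1:I, P2:I | bus: BusRdX,Flush
[19] P1: load  L6 | P0:I, P1:M(15), P2:I | bus: none
[20] P2: load  L6 | P0:I, P1:O(15), P2:S(15) | bus: BusRd
[21] P1: store L6 := 34 | P0:I, P1:M(34), P2:I | bus: BusUpgr
[22] P0: store L6 := 97 | P0:M(97), P1:I, P2:I | bus: BusRdX,Flush
[23] P2: store L7 := 54 | P0:I, P1:I, P2:M(54) | bus: BusRdX
[24] P2: load  L5 | P0:I, P1:I, P2:M(50) | bus: none
[25] P0: load  L4 | P0:E(30), P1:I, P2:I | bus: BusRd
[26] P0: load  L0 | P0:M(22), P1:I, P2:I | bus: none

memory[L3] = 10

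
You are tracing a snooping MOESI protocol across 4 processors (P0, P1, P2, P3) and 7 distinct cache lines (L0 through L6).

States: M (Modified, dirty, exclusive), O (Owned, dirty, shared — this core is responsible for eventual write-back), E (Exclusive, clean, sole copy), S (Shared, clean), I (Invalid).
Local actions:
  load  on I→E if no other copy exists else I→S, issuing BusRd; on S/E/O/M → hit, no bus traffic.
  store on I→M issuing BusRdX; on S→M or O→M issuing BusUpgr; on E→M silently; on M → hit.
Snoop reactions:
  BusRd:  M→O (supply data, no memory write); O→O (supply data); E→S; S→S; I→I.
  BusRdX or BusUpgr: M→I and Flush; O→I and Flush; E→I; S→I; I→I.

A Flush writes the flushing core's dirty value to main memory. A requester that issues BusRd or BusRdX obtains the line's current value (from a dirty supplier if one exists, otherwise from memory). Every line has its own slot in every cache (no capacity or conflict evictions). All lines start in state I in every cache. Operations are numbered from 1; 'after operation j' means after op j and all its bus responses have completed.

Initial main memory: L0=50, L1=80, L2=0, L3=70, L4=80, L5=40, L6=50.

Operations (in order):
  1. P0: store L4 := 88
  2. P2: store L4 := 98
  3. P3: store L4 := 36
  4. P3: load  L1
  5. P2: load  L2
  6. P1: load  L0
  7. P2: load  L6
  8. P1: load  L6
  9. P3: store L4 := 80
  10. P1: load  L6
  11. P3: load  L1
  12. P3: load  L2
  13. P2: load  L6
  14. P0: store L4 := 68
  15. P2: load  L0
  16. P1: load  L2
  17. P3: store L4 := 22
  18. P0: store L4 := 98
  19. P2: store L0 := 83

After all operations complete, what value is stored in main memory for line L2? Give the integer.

[1] P0: store L4 := 88 | P0:M(88), P1:I, P2:I, P3:I | bus: BusRdX
[2] P2: store L4 := 98 | P0:I, P1:I, P2:M(98), P3:I | bus: BusRdX,Flush
[3] P3: store L4 := 36 | P0:I, P1:I, P2:I, P3:M(36) | bus: BusRdX,Flush
[4] P3: load  L1 | P0:I, P1:I, P2:I, P3:E(80) | bus: BusRd
[5] P2: load  L2 | P0:I, P1:I, P2:E(0), P3:I | bus: BusRd
[6] P1: load  L0 | P0:I, P1:E(50), P2:I, P3:I | bus: BusRd
[7] P2: load  L6 | P0:I, P1:I, P2:E(50), P3:I | bus: BusRd
[8] P1: load  L6 | P0:I, P1:S(50), P2:S(50), P3:I | bus: BusRd
[9] P3: store L4 := 80 | P0:I, P1:I, P2:I, P3:M(80) | bus: none
[10] P1: load  L6 | P0:I, P1:S(50), P2:S(50), P3:I | bus: none
[11] P3: load  L1 | P0:I, P1:I, P2:I, P3:E(80) | bus: none
[12] P3: load  L2 | P0:I, P1:I, P2:S(0), P3:S(0) | bus: BusRd
[13] P2: load  L6 | P0:I, P1:S(50), P2:S(50), P3:I | bus: none
[14] P0: store L4 := 68 | P0:M(68), P1:I, P2:I, P3:I | bus: BusRdX,Flush
[15] P2: load  L0 | P0:I, P1:S(50), P2:S(50), P3:I | bus: BusRd
[16] P1: load  L2 | P0:I, P1:S(0), P2:S(0), P3:S(0) | bus: BusRd
[17] P3: store L4 := 22 | P0:I, P1:I, P2:I, P3:M(22) | bus: BusRdX,Flush
[18] P0: store L4 := 98 | P0:M(98), P1:I, P2:I, P3:I | bus: BusRdX,Flush
[19] P2: store L0 := 83 | P0:I, P1:I, P2:M(83), P3:I | bus: BusUpgr

memory[L2] = 0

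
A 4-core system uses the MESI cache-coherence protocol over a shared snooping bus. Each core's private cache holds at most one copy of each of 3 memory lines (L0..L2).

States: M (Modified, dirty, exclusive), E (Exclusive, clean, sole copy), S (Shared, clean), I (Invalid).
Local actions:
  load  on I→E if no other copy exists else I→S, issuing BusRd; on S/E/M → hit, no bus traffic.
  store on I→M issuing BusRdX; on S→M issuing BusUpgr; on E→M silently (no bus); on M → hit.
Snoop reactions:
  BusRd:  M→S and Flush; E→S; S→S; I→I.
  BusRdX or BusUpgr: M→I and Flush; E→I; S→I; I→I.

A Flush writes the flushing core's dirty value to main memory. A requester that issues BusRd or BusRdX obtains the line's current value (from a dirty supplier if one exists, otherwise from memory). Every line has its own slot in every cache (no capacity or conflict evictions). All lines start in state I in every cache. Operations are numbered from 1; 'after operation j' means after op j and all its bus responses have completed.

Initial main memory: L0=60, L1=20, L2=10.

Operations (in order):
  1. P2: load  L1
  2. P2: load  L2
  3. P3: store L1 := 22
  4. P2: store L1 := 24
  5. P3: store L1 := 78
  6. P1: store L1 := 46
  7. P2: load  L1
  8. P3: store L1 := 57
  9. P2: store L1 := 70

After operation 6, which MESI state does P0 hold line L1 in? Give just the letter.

state = I

1. P2: load  L1  bus=[BusRd]  L1: P0=I P1=I P2=E P3=I  mem[L1]=20
2. P2: load  L2  bus=[BusRd]  L2: P0=I P1=I P2=E P3=I  mem[L2]=10
3. P3: store L1 := 22  bus=[BusRdX]  L1: P0=I P1=I P2=I P3=M  mem[L1]=20
4. P2: store L1 := 24  bus=[BusRdX,Flush]  L1: P0=I P1=I P2=M P3=I  mem[L1]=22
5. P3: store L1 := 78  bus=[BusRdX,Flush]  L1: P0=I P1=I P2=I P3=M  mem[L1]=24
6. P1: store L1 := 46  bus=[BusRdX,Flush]  L1: P0=I P1=M P2=I P3=I  mem[L1]=78
7. P2: load  L1  bus=[BusRd,Flush]  L1: P0=I P1=S P2=S P3=I  mem[L1]=46
8. P3: store L1 := 57  bus=[BusRdX]  L1: P0=I P1=I P2=I P3=M  mem[L1]=46
9. P2: store L1 := 70  bus=[BusRdX,Flush]  L1: P0=I P1=I P2=M P3=I  mem[L1]=57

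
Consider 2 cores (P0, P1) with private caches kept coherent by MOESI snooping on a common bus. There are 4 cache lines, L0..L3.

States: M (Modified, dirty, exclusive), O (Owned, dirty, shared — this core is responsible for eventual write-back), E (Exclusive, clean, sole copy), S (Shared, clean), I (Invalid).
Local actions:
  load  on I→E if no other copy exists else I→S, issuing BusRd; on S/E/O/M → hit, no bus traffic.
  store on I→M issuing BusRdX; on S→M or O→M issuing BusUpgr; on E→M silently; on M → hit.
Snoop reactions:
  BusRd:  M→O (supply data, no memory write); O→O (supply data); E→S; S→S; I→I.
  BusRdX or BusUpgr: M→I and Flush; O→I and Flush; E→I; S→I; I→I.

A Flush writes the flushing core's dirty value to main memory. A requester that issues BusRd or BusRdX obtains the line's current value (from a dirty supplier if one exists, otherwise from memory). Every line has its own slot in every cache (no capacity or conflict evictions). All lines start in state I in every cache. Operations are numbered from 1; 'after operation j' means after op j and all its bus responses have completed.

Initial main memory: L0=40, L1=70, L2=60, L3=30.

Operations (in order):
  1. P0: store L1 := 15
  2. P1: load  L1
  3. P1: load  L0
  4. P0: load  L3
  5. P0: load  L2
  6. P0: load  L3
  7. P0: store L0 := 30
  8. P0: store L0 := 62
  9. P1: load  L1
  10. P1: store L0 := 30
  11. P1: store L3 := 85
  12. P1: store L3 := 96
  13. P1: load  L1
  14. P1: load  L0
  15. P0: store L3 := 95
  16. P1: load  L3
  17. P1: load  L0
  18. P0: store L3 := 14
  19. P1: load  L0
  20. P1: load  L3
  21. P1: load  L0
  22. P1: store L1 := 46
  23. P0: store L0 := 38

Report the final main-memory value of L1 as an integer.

memory[L1] = 15

  op1 P0: store L1 := 15 → M/I on L1; bus BusRdX; mem=70
  op2 P1: load  L1 → O/S on L1; bus BusRd; mem=70
  op3 P1: load  L0 → I/E on L0; bus BusRd; mem=40
  op4 P0: load  L3 → E/I on L3; bus BusRd; mem=30
  op5 P0: load  L2 → E/I on L2; bus BusRd; mem=60
  op6 P0: load  L3 → E/I on L3; bus (none); mem=30
  op7 P0: store L0 := 30 → M/I on L0; bus BusRdX; mem=40
  op8 P0: store L0 := 62 → M/I on L0; bus (none); mem=40
  op9 P1: load  L1 → O/S on L1; bus (none); mem=70
  op10 P1: store L0 := 30 → I/M on L0; bus BusRdX Flush; mem=62
  op11 P1: store L3 := 85 → I/M on L3; bus BusRdX; mem=30
  op12 P1: store L3 := 96 → I/M on L3; bus (none); mem=30
  op13 P1: load  L1 → O/S on L1; bus (none); mem=70
  op14 P1: load  L0 → I/M on L0; bus (none); mem=62
  op15 P0: store L3 := 95 → M/I on L3; bus BusRdX Flush; mem=96
  op16 P1: load  L3 → O/S on L3; bus BusRd; mem=96
  op17 P1: load  L0 → I/M on L0; bus (none); mem=62
  op18 P0: store L3 := 14 → M/I on L3; bus BusUpgr; mem=96
  op19 P1: load  L0 → I/M on L0; bus (none); mem=62
  op20 P1: load  L3 → O/S on L3; bus BusRd; mem=96
  op21 P1: load  L0 → I/M on L0; bus (none); mem=62
  op22 P1: store L1 := 46 → I/M on L1; bus BusUpgr Flush; mem=15
  op23 P0: store L0 := 38 → M/I on L0; bus BusRdX Flush; mem=30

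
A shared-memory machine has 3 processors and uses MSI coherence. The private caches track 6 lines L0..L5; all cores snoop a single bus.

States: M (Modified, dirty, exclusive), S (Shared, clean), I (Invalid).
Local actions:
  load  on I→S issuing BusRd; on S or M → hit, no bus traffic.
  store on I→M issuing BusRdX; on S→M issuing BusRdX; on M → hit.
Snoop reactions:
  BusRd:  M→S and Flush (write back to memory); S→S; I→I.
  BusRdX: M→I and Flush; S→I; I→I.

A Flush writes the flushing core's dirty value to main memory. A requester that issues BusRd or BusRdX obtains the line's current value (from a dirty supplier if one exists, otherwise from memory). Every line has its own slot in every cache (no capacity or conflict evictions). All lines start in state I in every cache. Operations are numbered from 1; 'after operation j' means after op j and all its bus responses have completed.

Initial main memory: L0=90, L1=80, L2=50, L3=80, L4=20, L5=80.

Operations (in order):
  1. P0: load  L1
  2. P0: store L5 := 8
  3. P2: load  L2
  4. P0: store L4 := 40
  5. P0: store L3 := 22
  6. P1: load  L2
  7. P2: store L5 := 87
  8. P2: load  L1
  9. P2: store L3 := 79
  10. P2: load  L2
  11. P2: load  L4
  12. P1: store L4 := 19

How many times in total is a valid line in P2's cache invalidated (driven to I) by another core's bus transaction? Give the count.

invalidations = 1

step 1: P0: load  L1  ⟶  SII  (L1)  txn=BusRd  M[L1]=80
step 2: P0: store L5 := 8  ⟶  MII  (L5)  txn=BusRdX  M[L5]=80
step 3: P2: load  L2  ⟶  IIS  (L2)  txn=BusRd  M[L2]=50
step 4: P0: store L4 := 40  ⟶  MII  (L4)  txn=BusRdX  M[L4]=20
step 5: P0: store L3 := 22  ⟶  MII  (L3)  txn=BusRdX  M[L3]=80
step 6: P1: load  L2  ⟶  ISS  (L2)  txn=BusRd  M[L2]=50
step 7: P2: store L5 := 87  ⟶  IIM  (L5)  txn=BusRdX+Flush  M[L5]=8
step 8: P2: load  L1  ⟶  SIS  (L1)  txn=BusRd  M[L1]=80
step 9: P2: store L3 := 79  ⟶  IIM  (L3)  txn=BusRdX+Flush  M[L3]=22
step 10: P2: load  L2  ⟶  ISS  (L2)  txn=∅  M[L2]=50
step 11: P2: load  L4  ⟶  SIS  (L4)  txn=BusRd+Flush  M[L4]=40
step 12: P1: store L4 := 19  ⟶  IMI  (L4)  txn=BusRdX  M[L4]=40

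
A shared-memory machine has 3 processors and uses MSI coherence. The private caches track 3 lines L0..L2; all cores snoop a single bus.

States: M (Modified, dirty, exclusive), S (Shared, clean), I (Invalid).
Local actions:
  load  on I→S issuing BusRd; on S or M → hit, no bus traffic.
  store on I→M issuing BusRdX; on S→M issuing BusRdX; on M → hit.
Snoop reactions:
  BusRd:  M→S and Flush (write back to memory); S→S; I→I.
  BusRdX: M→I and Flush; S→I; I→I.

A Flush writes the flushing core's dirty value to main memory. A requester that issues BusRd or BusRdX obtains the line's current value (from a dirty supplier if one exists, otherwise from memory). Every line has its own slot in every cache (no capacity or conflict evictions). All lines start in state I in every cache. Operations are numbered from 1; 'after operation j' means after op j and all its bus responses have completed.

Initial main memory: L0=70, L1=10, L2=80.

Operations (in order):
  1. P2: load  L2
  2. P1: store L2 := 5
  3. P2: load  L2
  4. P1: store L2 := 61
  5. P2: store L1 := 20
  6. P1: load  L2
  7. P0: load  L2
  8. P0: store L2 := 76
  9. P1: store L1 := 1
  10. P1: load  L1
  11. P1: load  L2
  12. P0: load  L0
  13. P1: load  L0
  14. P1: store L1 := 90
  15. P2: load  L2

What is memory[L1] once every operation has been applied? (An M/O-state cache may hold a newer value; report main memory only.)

1. P2: load  L2  bus=[BusRd]  L2: P0=I P1=I P2=S  mem[L2]=80
2. P1: store L2 := 5  bus=[BusRdX]  L2: P0=I P1=M P2=I  mem[L2]=80
3. P2: load  L2  bus=[BusRd,Flush]  L2: P0=I P1=S P2=S  mem[L2]=5
4. P1: store L2 := 61  bus=[BusRdX]  L2: P0=I P1=M P2=I  mem[L2]=5
5. P2: store L1 := 20  bus=[BusRdX]  L1: P0=I P1=I P2=M  mem[L1]=10
6. P1: load  L2  bus=[-]  L2: P0=I P1=M P2=I  mem[L2]=5
7. P0: load  L2  bus=[BusRd,Flush]  L2: P0=S P1=S P2=I  mem[L2]=61
8. P0: store L2 := 76  bus=[BusRdX]  L2: P0=M P1=I P2=I  mem[L2]=61
9. P1: store L1 := 1  bus=[BusRdX,Flush]  L1: P0=I P1=M P2=I  mem[L1]=20
10. P1: load  L1  bus=[-]  L1: P0=I P1=M P2=I  mem[L1]=20
11. P1: load  L2  bus=[BusRd,Flush]  L2: P0=S P1=S P2=I  mem[L2]=76
12. P0: load  L0  bus=[BusRd]  L0: P0=S P1=I P2=I  mem[L0]=70
13. P1: load  L0  bus=[BusRd]  L0: P0=S P1=S P2=I  mem[L0]=70
14. P1: store L1 := 90  bus=[-]  L1: P0=I P1=M P2=I  mem[L1]=20
15. P2: load  L2  bus=[BusRd]  L2: P0=S P1=S P2=S  mem[L2]=76

memory[L1] = 20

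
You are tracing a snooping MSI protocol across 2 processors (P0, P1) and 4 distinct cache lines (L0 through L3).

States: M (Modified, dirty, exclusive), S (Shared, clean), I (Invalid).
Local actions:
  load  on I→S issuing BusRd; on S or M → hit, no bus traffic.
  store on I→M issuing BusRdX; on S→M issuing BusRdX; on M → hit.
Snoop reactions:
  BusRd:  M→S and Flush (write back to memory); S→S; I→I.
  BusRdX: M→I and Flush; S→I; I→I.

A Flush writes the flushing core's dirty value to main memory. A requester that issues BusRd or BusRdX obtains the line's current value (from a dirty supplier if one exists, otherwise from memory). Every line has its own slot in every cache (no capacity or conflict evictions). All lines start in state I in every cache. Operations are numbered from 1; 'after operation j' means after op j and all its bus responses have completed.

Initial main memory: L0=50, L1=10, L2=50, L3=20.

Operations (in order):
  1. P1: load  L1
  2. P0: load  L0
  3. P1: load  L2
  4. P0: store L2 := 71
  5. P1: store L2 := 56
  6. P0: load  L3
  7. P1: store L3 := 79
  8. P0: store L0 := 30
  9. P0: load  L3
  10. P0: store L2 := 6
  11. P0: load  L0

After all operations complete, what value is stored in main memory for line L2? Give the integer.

  op1 P1: load  L1 → I/S on L1; bus BusRd; mem=10
  op2 P0: load  L0 → S/I on L0; bus BusRd; mem=50
  op3 P1: load  L2 → I/S on L2; bus BusRd; mem=50
  op4 P0: store L2 := 71 → M/I on L2; bus BusRdX; mem=50
  op5 P1: store L2 := 56 → I/M on L2; bus BusRdX Flush; mem=71
  op6 P0: load  L3 → S/I on L3; bus BusRd; mem=20
  op7 P1: store L3 := 79 → I/M on L3; bus BusRdX; mem=20
  op8 P0: store L0 := 30 → M/I on L0; bus BusRdX; mem=50
  op9 P0: load  L3 → S/S on L3; bus BusRd Flush; mem=79
  op10 P0: store L2 := 6 → M/I on L2; bus BusRdX Flush; mem=56
  op11 P0: load  L0 → M/I on L0; bus (none); mem=50

memory[L2] = 56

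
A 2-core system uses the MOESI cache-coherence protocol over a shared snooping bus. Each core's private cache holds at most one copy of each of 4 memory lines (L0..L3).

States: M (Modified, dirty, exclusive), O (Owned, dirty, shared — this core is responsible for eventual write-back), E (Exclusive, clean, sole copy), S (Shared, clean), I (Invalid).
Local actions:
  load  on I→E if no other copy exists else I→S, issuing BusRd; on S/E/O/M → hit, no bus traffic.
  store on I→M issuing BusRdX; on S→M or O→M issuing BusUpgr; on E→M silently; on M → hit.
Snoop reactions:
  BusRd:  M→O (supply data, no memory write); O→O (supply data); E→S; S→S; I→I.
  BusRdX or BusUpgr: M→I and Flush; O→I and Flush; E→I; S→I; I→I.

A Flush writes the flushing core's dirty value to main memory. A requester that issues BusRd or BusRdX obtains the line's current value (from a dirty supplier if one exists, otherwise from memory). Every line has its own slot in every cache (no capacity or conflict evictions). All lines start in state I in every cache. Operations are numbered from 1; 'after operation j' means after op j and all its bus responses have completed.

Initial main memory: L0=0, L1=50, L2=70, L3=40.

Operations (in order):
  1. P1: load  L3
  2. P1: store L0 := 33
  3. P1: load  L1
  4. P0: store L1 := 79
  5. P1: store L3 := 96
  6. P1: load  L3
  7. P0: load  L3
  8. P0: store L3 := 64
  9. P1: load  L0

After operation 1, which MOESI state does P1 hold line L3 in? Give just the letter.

  op1 P1: load  L3 → I/E on L3; bus BusRd; mem=40
  op2 P1: store L0 := 33 → I/M on L0; bus BusRdX; mem=0
  op3 P1: load  L1 → I/E on L1; bus BusRd; mem=50
  op4 P0: store L1 := 79 → M/I on L1; bus BusRdX; mem=50
  op5 P1: store L3 := 96 → I/M on L3; bus (none); mem=40
  op6 P1: load  L3 → I/M on L3; bus (none); mem=40
  op7 P0: load  L3 → S/O on L3; bus BusRd; mem=40
  op8 P0: store L3 := 64 → M/I on L3; bus BusUpgr Flush; mem=96
  op9 P1: load  L0 → I/M on L0; bus (none); mem=0

state = E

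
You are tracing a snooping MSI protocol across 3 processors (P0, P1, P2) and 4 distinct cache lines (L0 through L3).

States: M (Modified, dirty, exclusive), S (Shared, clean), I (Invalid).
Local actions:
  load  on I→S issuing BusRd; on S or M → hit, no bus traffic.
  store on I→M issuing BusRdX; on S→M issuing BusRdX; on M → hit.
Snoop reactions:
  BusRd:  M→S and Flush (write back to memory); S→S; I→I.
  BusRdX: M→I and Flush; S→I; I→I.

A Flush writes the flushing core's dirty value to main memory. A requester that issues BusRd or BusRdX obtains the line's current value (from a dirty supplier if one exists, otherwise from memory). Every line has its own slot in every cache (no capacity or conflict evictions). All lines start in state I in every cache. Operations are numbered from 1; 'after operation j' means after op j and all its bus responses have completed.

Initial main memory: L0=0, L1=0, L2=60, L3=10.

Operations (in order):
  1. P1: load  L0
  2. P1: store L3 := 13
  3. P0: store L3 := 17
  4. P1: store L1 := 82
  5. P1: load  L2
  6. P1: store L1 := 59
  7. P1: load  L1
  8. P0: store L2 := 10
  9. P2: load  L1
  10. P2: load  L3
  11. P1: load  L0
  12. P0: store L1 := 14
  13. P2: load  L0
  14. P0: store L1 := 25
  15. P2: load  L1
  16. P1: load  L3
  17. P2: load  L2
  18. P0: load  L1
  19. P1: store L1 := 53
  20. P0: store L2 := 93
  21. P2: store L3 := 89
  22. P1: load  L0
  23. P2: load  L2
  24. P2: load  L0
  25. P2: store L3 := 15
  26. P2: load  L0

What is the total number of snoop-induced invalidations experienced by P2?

invalidations = 3

  op1 P1: load  L0 → I/S/I on L0; bus BusRd; mem=0
  op2 P1: store L3 := 13 → I/M/I on L3; bus BusRdX; mem=10
  op3 P0: store L3 := 17 → M/I/I on L3; bus BusRdX Flush; mem=13
  op4 P1: store L1 := 82 → I/M/I on L1; bus BusRdX; mem=0
  op5 P1: load  L2 → I/S/I on L2; bus BusRd; mem=60
  op6 P1: store L1 := 59 → I/M/I on L1; bus (none); mem=0
  op7 P1: load  L1 → I/M/I on L1; bus (none); mem=0
  op8 P0: store L2 := 10 → M/I/I on L2; bus BusRdX; mem=60
  op9 P2: load  L1 → I/S/S on L1; bus BusRd Flush; mem=59
  op10 P2: load  L3 → S/I/S on L3; bus BusRd Flush; mem=17
  op11 P1: load  L0 → I/S/I on L0; bus (none); mem=0
  op12 P0: store L1 := 14 → M/I/I on L1; bus BusRdX; mem=59
  op13 P2: load  L0 → I/S/S on L0; bus BusRd; mem=0
  op14 P0: store L1 := 25 → M/I/I on L1; bus (none); mem=59
  op15 P2: load  L1 → S/I/S on L1; bus BusRd Flush; mem=25
  op16 P1: load  L3 → S/S/S on L3; bus BusRd; mem=17
  op17 P2: load  L2 → S/I/S on L2; bus BusRd Flush; mem=10
  op18 P0: load  L1 → S/I/S on L1; bus (none); mem=25
  op19 P1: store L1 := 53 → I/M/I on L1; bus BusRdX; mem=25
  op20 P0: store L2 := 93 → M/I/I on L2; bus BusRdX; mem=10
  op21 P2: store L3 := 89 → I/I/M on L3; bus BusRdX; mem=17
  op22 P1: load  L0 → I/S/S on L0; bus (none); mem=0
  op23 P2: load  L2 → S/I/S on L2; bus BusRd Flush; mem=93
  op24 P2: load  L0 → I/S/S on L0; bus (none); mem=0
  op25 P2: store L3 := 15 → I/I/M on L3; bus (none); mem=17
  op26 P2: load  L0 → I/S/S on L0; bus (none); mem=0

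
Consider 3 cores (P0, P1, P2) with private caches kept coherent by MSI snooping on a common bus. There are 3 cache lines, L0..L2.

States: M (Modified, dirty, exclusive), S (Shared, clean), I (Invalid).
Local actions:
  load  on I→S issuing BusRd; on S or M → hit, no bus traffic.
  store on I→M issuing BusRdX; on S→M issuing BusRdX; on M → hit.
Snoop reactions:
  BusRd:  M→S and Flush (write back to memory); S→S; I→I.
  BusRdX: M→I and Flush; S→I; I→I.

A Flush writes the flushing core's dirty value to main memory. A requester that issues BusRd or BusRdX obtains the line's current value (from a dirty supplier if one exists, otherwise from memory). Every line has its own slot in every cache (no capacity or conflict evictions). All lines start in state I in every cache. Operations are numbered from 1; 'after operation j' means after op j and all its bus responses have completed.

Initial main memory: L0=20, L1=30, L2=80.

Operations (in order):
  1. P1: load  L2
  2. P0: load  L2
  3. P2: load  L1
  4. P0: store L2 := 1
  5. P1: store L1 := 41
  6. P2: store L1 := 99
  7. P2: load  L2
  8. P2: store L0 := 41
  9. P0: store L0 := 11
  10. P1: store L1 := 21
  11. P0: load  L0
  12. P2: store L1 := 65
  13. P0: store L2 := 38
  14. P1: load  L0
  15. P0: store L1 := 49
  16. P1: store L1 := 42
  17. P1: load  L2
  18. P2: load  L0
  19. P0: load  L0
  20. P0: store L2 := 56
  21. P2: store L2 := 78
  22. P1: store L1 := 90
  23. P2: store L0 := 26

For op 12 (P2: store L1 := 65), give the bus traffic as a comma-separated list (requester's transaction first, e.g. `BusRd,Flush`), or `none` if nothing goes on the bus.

step 1: P1: load  L2  ⟶  ISI  (L2)  txn=BusRd  M[L2]=80
step 2: P0: load  L2  ⟶  SSI  (L2)  txn=BusRd  M[L2]=80
step 3: P2: load  L1  ⟶  IIS  (L1)  txn=BusRd  M[L1]=30
step 4: P0: store L2 := 1  ⟶  MII  (L2)  txn=BusRdX  M[L2]=80
step 5: P1: store L1 := 41  ⟶  IMI  (L1)  txn=BusRdX  M[L1]=30
step 6: P2: store L1 := 99  ⟶  IIM  (L1)  txn=BusRdX+Flush  M[L1]=41
step 7: P2: load  L2  ⟶  SIS  (L2)  txn=BusRd+Flush  M[L2]=1
step 8: P2: store L0 := 41  ⟶  IIM  (L0)  txn=BusRdX  M[L0]=20
step 9: P0: store L0 := 11  ⟶  MII  (L0)  txn=BusRdX+Flush  M[L0]=41
step 10: P1: store L1 := 21  ⟶  IMI  (L1)  txn=BusRdX+Flush  M[L1]=99
step 11: P0: load  L0  ⟶  MII  (L0)  txn=∅  M[L0]=41
step 12: P2: store L1 := 65  ⟶  IIM  (L1)  txn=BusRdX+Flush  M[L1]=21
step 13: P0: store L2 := 38  ⟶  MII  (L2)  txn=BusRdX  M[L2]=1
step 14: P1: load  L0  ⟶  SSI  (L0)  txn=BusRd+Flush  M[L0]=11
step 15: P0: store L1 := 49  ⟶  MII  (L1)  txn=BusRdX+Flush  M[L1]=65
step 16: P1: store L1 := 42  ⟶  IMI  (L1)  txn=BusRdX+Flush  M[L1]=49
step 17: P1: load  L2  ⟶  SSI  (L2)  txn=BusRd+Flush  M[L2]=38
step 18: P2: load  L0  ⟶  SSS  (L0)  txn=BusRd  M[L0]=11
step 19: P0: load  L0  ⟶  SSS  (L0)  txn=∅  M[L0]=11
step 20: P0: store L2 := 56  ⟶  MII  (L2)  txn=BusRdX  M[L2]=38
step 21: P2: store L2 := 78  ⟶  IIM  (L2)  txn=BusRdX+Flush  M[L2]=56
step 22: P1: store L1 := 90  ⟶  IMI  (L1)  txn=∅  M[L1]=49
step 23: P2: store L0 := 26  ⟶  IIM  (L0)  txn=BusRdX  M[L0]=11

bus = BusRdX,Flush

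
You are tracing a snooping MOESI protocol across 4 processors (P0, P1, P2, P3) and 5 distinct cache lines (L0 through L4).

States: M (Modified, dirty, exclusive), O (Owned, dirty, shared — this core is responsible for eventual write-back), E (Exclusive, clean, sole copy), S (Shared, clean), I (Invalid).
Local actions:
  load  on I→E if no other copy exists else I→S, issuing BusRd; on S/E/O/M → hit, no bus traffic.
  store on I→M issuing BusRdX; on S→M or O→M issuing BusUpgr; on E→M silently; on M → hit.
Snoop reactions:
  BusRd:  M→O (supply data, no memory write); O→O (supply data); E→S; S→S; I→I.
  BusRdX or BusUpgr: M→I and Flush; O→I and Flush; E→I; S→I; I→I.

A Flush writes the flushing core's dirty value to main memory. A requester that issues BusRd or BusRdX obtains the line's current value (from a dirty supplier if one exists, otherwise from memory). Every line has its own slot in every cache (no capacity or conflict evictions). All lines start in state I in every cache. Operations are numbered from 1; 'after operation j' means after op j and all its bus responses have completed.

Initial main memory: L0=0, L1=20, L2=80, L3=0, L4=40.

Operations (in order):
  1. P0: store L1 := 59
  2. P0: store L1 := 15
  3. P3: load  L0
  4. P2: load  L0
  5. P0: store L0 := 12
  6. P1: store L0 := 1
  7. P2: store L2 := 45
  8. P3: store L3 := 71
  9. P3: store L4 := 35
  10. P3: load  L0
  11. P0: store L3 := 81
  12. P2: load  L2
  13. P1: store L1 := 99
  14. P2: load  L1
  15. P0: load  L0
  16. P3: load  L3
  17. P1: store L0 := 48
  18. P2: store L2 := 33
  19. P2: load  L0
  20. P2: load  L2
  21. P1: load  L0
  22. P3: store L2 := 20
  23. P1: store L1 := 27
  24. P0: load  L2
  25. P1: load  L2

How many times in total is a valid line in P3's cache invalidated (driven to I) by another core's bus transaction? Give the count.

invalidations = 3

  op1 P0: store L1 := 59 → M/I/I/I on L1; bus BusRdX; mem=20
  op2 P0: store L1 := 15 → M/I/I/I on L1; bus (none); mem=20
  op3 P3: load  L0 → I/I/I/E on L0; bus BusRd; mem=0
  op4 P2: load  L0 → I/I/S/S on L0; bus BusRd; mem=0
  op5 P0: store L0 := 12 → M/I/I/I on L0; bus BusRdX; mem=0
  op6 P1: store L0 := 1 → I/M/I/I on L0; bus BusRdX Flush; mem=12
  op7 P2: store L2 := 45 → I/I/M/I on L2; bus BusRdX; mem=80
  op8 P3: store L3 := 71 → I/I/I/M on L3; bus BusRdX; mem=0
  op9 P3: store L4 := 35 → I/I/I/M on L4; bus BusRdX; mem=40
  op10 P3: load  L0 → I/O/I/S on L0; bus BusRd; mem=12
  op11 P0: store L3 := 81 → M/I/I/I on L3; bus BusRdX Flush; mem=71
  op12 P2: load  L2 → I/I/M/I on L2; bus (none); mem=80
  op13 P1: store L1 := 99 → I/M/I/I on L1; bus BusRdX Flush; mem=15
  op14 P2: load  L1 → I/O/S/I on L1; bus BusRd; mem=15
  op15 P0: load  L0 → S/O/I/S on L0; bus BusRd; mem=12
  op16 P3: load  L3 → O/I/I/S on L3; bus BusRd; mem=71
  op17 P1: store L0 := 48 → I/M/I/I on L0; bus BusUpgr; mem=12
  op18 P2: store L2 := 33 → I/I/M/I on L2; bus (none); mem=80
  op19 P2: load  L0 → I/O/S/I on L0; bus BusRd; mem=12
  op20 P2: load  L2 → I/I/M/I on L2; bus (none); mem=80
  op21 P1: load  L0 → I/O/S/I on L0; bus (none); mem=12
  op22 P3: store L2 := 20 → I/I/I/M on L2; bus BusRdX Flush; mem=33
  op23 P1: store L1 := 27 → I/M/I/I on L1; bus BusUpgr; mem=15
  op24 P0: load  L2 → S/I/I/O on L2; bus BusRd; mem=33
  op25 P1: load  L2 → S/S/I/O on L2; bus BusRd; mem=33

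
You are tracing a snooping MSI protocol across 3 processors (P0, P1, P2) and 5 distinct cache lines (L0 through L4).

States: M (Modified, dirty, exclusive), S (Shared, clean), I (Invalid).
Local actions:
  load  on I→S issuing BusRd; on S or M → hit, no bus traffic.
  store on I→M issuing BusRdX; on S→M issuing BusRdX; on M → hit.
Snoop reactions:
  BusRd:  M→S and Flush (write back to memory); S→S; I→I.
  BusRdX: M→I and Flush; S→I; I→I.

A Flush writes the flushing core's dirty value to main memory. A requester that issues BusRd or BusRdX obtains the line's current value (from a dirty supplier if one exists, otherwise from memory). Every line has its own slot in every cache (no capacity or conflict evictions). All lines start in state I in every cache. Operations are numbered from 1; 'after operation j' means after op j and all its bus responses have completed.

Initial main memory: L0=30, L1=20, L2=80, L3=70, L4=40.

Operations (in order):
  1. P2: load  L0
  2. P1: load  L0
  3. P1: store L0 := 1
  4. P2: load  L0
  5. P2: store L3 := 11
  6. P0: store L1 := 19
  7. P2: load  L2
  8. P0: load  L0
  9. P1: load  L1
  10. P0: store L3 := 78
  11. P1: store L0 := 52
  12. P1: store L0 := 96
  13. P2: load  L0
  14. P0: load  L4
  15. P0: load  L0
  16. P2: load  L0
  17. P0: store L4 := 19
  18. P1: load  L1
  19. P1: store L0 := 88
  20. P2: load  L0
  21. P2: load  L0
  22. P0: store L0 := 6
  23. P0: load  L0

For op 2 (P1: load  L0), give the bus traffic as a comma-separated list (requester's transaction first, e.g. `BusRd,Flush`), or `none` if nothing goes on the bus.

step 1: P2: load  L0  ⟶  IIS  (L0)  txn=BusRd  M[L0]=30
step 2: P1: load  L0  ⟶  ISS  (L0)  txn=BusRd  M[L0]=30
step 3: P1: store L0 := 1  ⟶  IMI  (L0)  txn=BusRdX  M[L0]=30
step 4: P2: load  L0  ⟶  ISS  (L0)  txn=BusRd+Flush  M[L0]=1
step 5: P2: store L3 := 11  ⟶  IIM  (L3)  txn=BusRdX  M[L3]=70
step 6: P0: store L1 := 19  ⟶  MII  (L1)  txn=BusRdX  M[L1]=20
step 7: P2: load  L2  ⟶  IIS  (L2)  txn=BusRd  M[L2]=80
step 8: P0: load  L0  ⟶  SSS  (L0)  txn=BusRd  M[L0]=1
step 9: P1: load  L1  ⟶  SSI  (L1)  txn=BusRd+Flush  M[L1]=19
step 10: P0: store L3 := 78  ⟶  MII  (L3)  txn=BusRdX+Flush  M[L3]=11
step 11: P1: store L0 := 52  ⟶  IMI  (L0)  txn=BusRdX  M[L0]=1
step 12: P1: store L0 := 96  ⟶  IMI  (L0)  txn=∅  M[L0]=1
step 13: P2: load  L0  ⟶  ISS  (L0)  txn=BusRd+Flush  M[L0]=96
step 14: P0: load  L4  ⟶  SII  (L4)  txn=BusRd  M[L4]=40
step 15: P0: load  L0  ⟶  SSS  (L0)  txn=BusRd  M[L0]=96
step 16: P2: load  L0  ⟶  SSS  (L0)  txn=∅  M[L0]=96
step 17: P0: store L4 := 19  ⟶  MII  (L4)  txn=BusRdX  M[L4]=40
step 18: P1: load  L1  ⟶  SSI  (L1)  txn=∅  M[L1]=19
step 19: P1: store L0 := 88  ⟶  IMI  (L0)  txn=BusRdX  M[L0]=96
step 20: P2: load  L0  ⟶  ISS  (L0)  txn=BusRd+Flush  M[L0]=88
step 21: P2: load  L0  ⟶  ISS  (L0)  txn=∅  M[L0]=88
step 22: P0: store L0 := 6  ⟶  MII  (L0)  txn=BusRdX  M[L0]=88
step 23: P0: load  L0  ⟶  MII  (L0)  txn=∅  M[L0]=88

bus = BusRd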